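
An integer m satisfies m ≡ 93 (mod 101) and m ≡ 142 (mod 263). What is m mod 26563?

7769

101⁻¹ mod 263: 101*125 ≡ 1 (mod 263), so 101⁻¹ ≡ 125.
m = 93 + 101*((142 − 93)*125 mod 263) = 93 + 101*76 = 7769.
Check: 7769 mod 101 = 93, 7769 mod 263 = 142. ✓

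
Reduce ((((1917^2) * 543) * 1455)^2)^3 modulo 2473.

(1917)^2 ≡ 11 (mod 2473)
11 * 543 = 5973 ≡ 1027 (mod 2473)
1027 * 1455 = 1494285 ≡ 593 (mod 2473)
(593)^2 ≡ 483 (mod 2473)
(483)^3 ≡ 1288 (mod 2473)

1288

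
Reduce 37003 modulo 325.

37003 = 113*325 + 278, so 37003 ≡ 278 (mod 325).

278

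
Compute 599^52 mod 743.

599^1 ≡ 599 (mod 743)
599^2 ≡ 599^2 = 358801 ≡ 675 (mod 743)
599^4 ≡ 675^2 = 455625 ≡ 166 (mod 743)
599^8 ≡ 166^2 = 27556 ≡ 65 (mod 743)
599^16 ≡ 65^2 = 4225 ≡ 510 (mod 743)
599^32 ≡ 510^2 = 260100 ≡ 50 (mod 743)
599^52 = 599^32 × 599^16 × 599^4 ≡ 50 × 510 × 166 (mod 743).
Accumulate the product:
50 × 510 = 25500 ≡ 238
238 × 166 = 39508 ≡ 129

129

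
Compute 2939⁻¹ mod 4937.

383

4937 = 1×2939 + 1998
2939 = 1×1998 + 941
1998 = 2×941 + 116
941 = 8×116 + 13
116 = 8×13 + 12
13 = 1×12 + 1
12 = 12×1 + 0
gcd(2939, 4937) = 1, so the inverse exists.
Bézout: 1 = −228×4937 + 383×2939.
So 2939⁻¹ ≡ 383 (mod 4937).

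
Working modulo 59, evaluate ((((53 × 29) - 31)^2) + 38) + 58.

54

53 × 29 = 1537 ≡ 3 (mod 59)
3 - 31 = -28 ≡ 31 (mod 59)
(31)^2 ≡ 17 (mod 59)
17 + 38 = 55
55 + 58 = 113 ≡ 54 (mod 59)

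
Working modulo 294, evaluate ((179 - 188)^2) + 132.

179 - 188 = -9 ≡ 285 (mod 294)
(285)^2 ≡ 81 (mod 294)
81 + 132 = 213

213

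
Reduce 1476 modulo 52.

1476 = 28×52 + 20, so 1476 ≡ 20 (mod 52).

20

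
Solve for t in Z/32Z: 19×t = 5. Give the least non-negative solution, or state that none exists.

gcd(19, 32) = 1, so a unique solution mod 32 exists.
19⁻¹ ≡ 27 (mod 32).
t ≡ 27×5 ≡ 7 (mod 32).

7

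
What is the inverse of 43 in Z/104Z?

104 = 2*43 + 18
43 = 2*18 + 7
18 = 2*7 + 4
7 = 1*4 + 3
4 = 1*3 + 1
3 = 3*1 + 0
gcd(43, 104) = 1, so the inverse exists.
Back-substitute for 1:
1 = 1*4 − 1*3
  = −1*7 + 2*4
  = 2*18 − 5*7
  = −5*43 + 12*18
  = 12*104 − 29*43
So 43⁻¹ ≡ −29 ≡ 75 (mod 104).

75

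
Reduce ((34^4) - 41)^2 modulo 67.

(34)^4 ≡ 21 (mod 67)
21 - 41 = -20 ≡ 47 (mod 67)
(47)^2 ≡ 65 (mod 67)

65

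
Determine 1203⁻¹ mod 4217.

Run the extended Euclidean algorithm:
4217 = 3·1203 + 608
1203 = 1·608 + 595
608 = 1·595 + 13
595 = 45·13 + 10
13 = 1·10 + 3
10 = 3·3 + 1
3 = 3·1 + 0
gcd(1203, 4217) = 1, so the inverse exists.
Back-substitute for 1:
1 = 1·10 − 3·3
  = −3·13 + 4·10
  = 4·595 − 183·13
  = −183·608 + 187·595
  = 187·1203 − 370·608
  = −370·4217 + 1297·1203
So 1203⁻¹ ≡ 1297 (mod 4217).

1297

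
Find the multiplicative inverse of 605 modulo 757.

503

757 = 1*605 + 152
605 = 3*152 + 149
152 = 1*149 + 3
149 = 49*3 + 2
3 = 1*2 + 1
2 = 2*1 + 0
gcd(605, 757) = 1, so the inverse exists.
Back-substitute for 1:
1 = 1*3 − 1*2
  = −1*149 + 50*3
  = 50*152 − 51*149
  = −51*605 + 203*152
  = 203*757 − 254*605
So 605⁻¹ ≡ −254 ≡ 503 (mod 757).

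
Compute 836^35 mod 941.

Using repeated squaring:
35 in binary is 100011, i.e. 35 = 32 + 2 + 1.
836^1 ≡ 836 (mod 941)
836^2 ≡ 836^2 = 698896 ≡ 674 (mod 941)
836^4 ≡ 674^2 = 454276 ≡ 714 (mod 941)
836^8 ≡ 714^2 = 509796 ≡ 715 (mod 941)
836^16 ≡ 715^2 = 511225 ≡ 262 (mod 941)
836^32 ≡ 262^2 = 68644 ≡ 892 (mod 941)
836^35 = 836^32 * 836^2 * 836^1 ≡ 892 * 674 * 836 (mod 941).
Accumulate the product:
892 * 674 = 601208 ≡ 850
850 * 836 = 710600 ≡ 145

145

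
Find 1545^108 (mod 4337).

1152

By square-and-multiply:
1545^1 ≡ 1545 (mod 4337)
1545^2 ≡ 1545^2 = 2387025 ≡ 1675 (mod 4337)
1545^4 ≡ 1675^2 = 2805625 ≡ 3923 (mod 4337)
1545^8 ≡ 3923^2 = 15389929 ≡ 2253 (mod 4337)
1545^16 ≡ 2253^2 = 5076009 ≡ 1719 (mod 4337)
1545^32 ≡ 1719^2 = 2954961 ≡ 1464 (mod 4337)
1545^64 ≡ 1464^2 = 2143296 ≡ 818 (mod 4337)
1545^108 = 1545^64 * 1545^32 * 1545^8 * 1545^4 ≡ 818 * 1464 * 2253 * 3923 (mod 4337).
Accumulate the product:
818 * 1464 = 1197552 ≡ 540
540 * 2253 = 1216620 ≡ 2260
2260 * 3923 = 8865980 ≡ 1152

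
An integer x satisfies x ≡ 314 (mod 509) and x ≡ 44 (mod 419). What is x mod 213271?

509⁻¹ mod 419: 509×284 ≡ 1 (mod 419), so 509⁻¹ ≡ 284.
x = 314 + 509×((44 − 314)×284 mod 419) = 314 + 509×416 = 212058.

212058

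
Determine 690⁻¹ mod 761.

418

761 = 1·690 + 71
690 = 9·71 + 51
71 = 1·51 + 20
51 = 2·20 + 11
20 = 1·11 + 9
11 = 1·9 + 2
9 = 4·2 + 1
2 = 2·1 + 0
gcd(690, 761) = 1, so the inverse exists.
Back-substitute for 1:
1 = 1·9 − 4·2
  = −4·11 + 5·9
  = 5·20 − 9·11
  = −9·51 + 23·20
  = 23·71 − 32·51
  = −32·690 + 311·71
  = 311·761 − 343·690
So 690⁻¹ ≡ −343 ≡ 418 (mod 761).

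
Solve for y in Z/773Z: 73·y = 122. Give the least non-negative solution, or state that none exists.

gcd(73, 773) = 1, so a unique solution mod 773 exists.
73⁻¹ ≡ 593 (mod 773).
y ≡ 593·122 ≡ 457 (mod 773).

457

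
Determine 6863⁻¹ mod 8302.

8302 = 1·6863 + 1439
6863 = 4·1439 + 1107
1439 = 1·1107 + 332
1107 = 3·332 + 111
332 = 2·111 + 110
111 = 1·110 + 1
110 = 110·1 + 0
gcd(6863, 8302) = 1, so the inverse exists.
Back-substitute for 1:
1 = 1·111 − 1·110
  = −1·332 + 3·111
  = 3·1107 − 10·332
  = −10·1439 + 13·1107
  = 13·6863 − 62·1439
  = −62·8302 + 75·6863
So 6863⁻¹ ≡ 75 (mod 8302).

75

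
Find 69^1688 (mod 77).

71

Using repeated squaring:
1688 in binary is 11010011000, i.e. 1688 = 1024 + 512 + 128 + 16 + 8.
69^1 ≡ 69 (mod 77)
69^2 ≡ 69^2 = 4761 ≡ 64 (mod 77)
69^4 ≡ 64^2 = 4096 ≡ 15 (mod 77)
69^8 ≡ 15^2 = 225 ≡ 71 (mod 77)
69^16 ≡ 71^2 = 5041 ≡ 36 (mod 77)
69^32 ≡ 36^2 = 1296 ≡ 64 (mod 77)
69^64 ≡ 64^2 = 4096 ≡ 15 (mod 77)
69^128 ≡ 15^2 = 225 ≡ 71 (mod 77)
69^256 ≡ 71^2 = 5041 ≡ 36 (mod 77)
69^512 ≡ 36^2 = 1296 ≡ 64 (mod 77)
69^1024 ≡ 64^2 = 4096 ≡ 15 (mod 77)
69^1688 = 69^1024 × 69^512 × 69^128 × 69^16 × 69^8 ≡ 15 × 64 × 71 × 36 × 71 (mod 77).
Accumulate the product:
15 × 64 = 960 ≡ 36
36 × 71 = 2556 ≡ 15
15 × 36 = 540 ≡ 1
1 × 71 = 71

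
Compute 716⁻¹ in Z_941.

By the extended Euclidean algorithm:
941 = 1*716 + 225
716 = 3*225 + 41
225 = 5*41 + 20
41 = 2*20 + 1
20 = 20*1 + 0
gcd(716, 941) = 1, so the inverse exists.
Back-substitute for 1:
1 = 1*41 − 2*20
  = −2*225 + 11*41
  = 11*716 − 35*225
  = −35*941 + 46*716
So 716⁻¹ ≡ 46 (mod 941).

46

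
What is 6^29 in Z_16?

0

Using repeated squaring:
6^1 ≡ 6 (mod 16)
6^2 ≡ 6^2 = 36 ≡ 4 (mod 16)
6^4 ≡ 4^2 = 16 ≡ 0 (mod 16)
6^8 ≡ 0^2 = 0 (mod 16)
6^16 ≡ 0^2 = 0 (mod 16)
6^29 = 6^16 · 6^8 · 6^4 · 6^1 ≡ 0 · 0 · 0 · 6 (mod 16).
Accumulate the product:
0 · 0 = 0
0 · 0 = 0
0 · 6 = 0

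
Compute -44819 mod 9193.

1146

-44819 = -5*9193 + 1146, so -44819 ≡ 1146 (mod 9193).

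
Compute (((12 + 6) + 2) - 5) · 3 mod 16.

13

12 + 6 = 18 ≡ 2 (mod 16)
2 + 2 = 4
4 - 5 = -1 ≡ 15 (mod 16)
15 · 3 = 45 ≡ 13 (mod 16)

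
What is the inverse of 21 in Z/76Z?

29

Run the extended Euclidean algorithm:
76 = 3*21 + 13
21 = 1*13 + 8
13 = 1*8 + 5
8 = 1*5 + 3
5 = 1*3 + 2
3 = 1*2 + 1
2 = 2*1 + 0
gcd(21, 76) = 1, so the inverse exists.
Back-substitute for 1:
1 = 1*3 − 1*2
  = −1*5 + 2*3
  = 2*8 − 3*5
  = −3*13 + 5*8
  = 5*21 − 8*13
  = −8*76 + 29*21
So 21⁻¹ ≡ 29 (mod 76).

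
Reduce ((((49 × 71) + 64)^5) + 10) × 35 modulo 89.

49 × 71 = 3479 ≡ 8 (mod 89)
8 + 64 = 72
(72)^5 ≡ 49 (mod 89)
49 + 10 = 59
59 × 35 = 2065 ≡ 18 (mod 89)

18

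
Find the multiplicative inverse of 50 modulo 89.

73

Run the extended Euclidean algorithm:
89 = 1*50 + 39
50 = 1*39 + 11
39 = 3*11 + 6
11 = 1*6 + 5
6 = 1*5 + 1
5 = 5*1 + 0
gcd(50, 89) = 1, so the inverse exists.
Back-substitute for 1:
1 = 1*6 − 1*5
  = −1*11 + 2*6
  = 2*39 − 7*11
  = −7*50 + 9*39
  = 9*89 − 16*50
So 50⁻¹ ≡ −16 ≡ 73 (mod 89).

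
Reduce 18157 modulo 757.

746

18157 = 23×757 + 746, so 18157 ≡ 746 (mod 757).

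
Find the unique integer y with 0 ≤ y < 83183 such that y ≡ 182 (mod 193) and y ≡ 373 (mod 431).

57696

193⁻¹ mod 431: 193·67 ≡ 1 (mod 431), so 193⁻¹ ≡ 67.
y = 182 + 193·((373 − 182)·67 mod 431) = 182 + 193·298 = 57696.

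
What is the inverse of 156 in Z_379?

Run the extended Euclidean algorithm:
379 = 2×156 + 67
156 = 2×67 + 22
67 = 3×22 + 1
22 = 22×1 + 0
gcd(156, 379) = 1, so the inverse exists.
Back-substitute for 1:
1 = 1×67 − 3×22
  = −3×156 + 7×67
  = 7×379 − 17×156
So 156⁻¹ ≡ −17 ≡ 362 (mod 379).

362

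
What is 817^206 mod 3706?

817^1 ≡ 817 (mod 3706)
817^2 ≡ 817^2 = 667489 ≡ 409 (mod 3706)
817^4 ≡ 409^2 = 167281 ≡ 511 (mod 3706)
817^8 ≡ 511^2 = 261121 ≡ 1701 (mod 3706)
817^16 ≡ 1701^2 = 2893401 ≡ 2721 (mod 3706)
817^32 ≡ 2721^2 = 7403841 ≡ 2959 (mod 3706)
817^64 ≡ 2959^2 = 8755681 ≡ 2109 (mod 3706)
817^128 ≡ 2109^2 = 4447881 ≡ 681 (mod 3706)
817^206 = 817^128 * 817^64 * 817^8 * 817^4 * 817^2 ≡ 681 * 2109 * 1701 * 511 * 409 (mod 3706).
Accumulate the product:
681 * 2109 = 1436229 ≡ 2007
2007 * 1701 = 3413907 ≡ 681
681 * 511 = 347991 ≡ 3333
3333 * 409 = 1363197 ≡ 3095

3095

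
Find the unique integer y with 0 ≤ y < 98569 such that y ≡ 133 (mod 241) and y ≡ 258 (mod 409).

87375

241⁻¹ mod 409: 241*353 ≡ 1 (mod 409), so 241⁻¹ ≡ 353.
y = 133 + 241*((258 − 133)*353 mod 409) = 133 + 241*362 = 87375.
Check: 87375 mod 241 = 133, 87375 mod 409 = 258. ✓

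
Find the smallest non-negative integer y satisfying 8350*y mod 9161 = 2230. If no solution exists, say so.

gcd(8350, 9161) = 1, so a unique solution mod 9161 exists.
8350⁻¹ ≡ 1107 (mod 9161).
y ≡ 1107*2230 ≡ 4301 (mod 9161).

4301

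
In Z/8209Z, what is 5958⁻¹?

8209 = 1*5958 + 2251
5958 = 2*2251 + 1456
2251 = 1*1456 + 795
1456 = 1*795 + 661
795 = 1*661 + 134
661 = 4*134 + 125
134 = 1*125 + 9
125 = 13*9 + 8
9 = 1*8 + 1
8 = 8*1 + 0
gcd(5958, 8209) = 1, so the inverse exists.
Back-substitute for 1:
1 = 1*9 − 1*8
  = −1*125 + 14*9
  = 14*134 − 15*125
  = −15*661 + 74*134
  = 74*795 − 89*661
  = −89*1456 + 163*795
  = 163*2251 − 252*1456
  = −252*5958 + 667*2251
  = 667*8209 − 919*5958
So 5958⁻¹ ≡ −919 ≡ 7290 (mod 8209).

7290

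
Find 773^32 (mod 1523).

Using repeated squaring:
773^1 ≡ 773 (mod 1523)
773^2 ≡ 773^2 = 597529 ≡ 513 (mod 1523)
773^4 ≡ 513^2 = 263169 ≡ 1213 (mod 1523)
773^8 ≡ 1213^2 = 1471369 ≡ 151 (mod 1523)
773^16 ≡ 151^2 = 22801 ≡ 1479 (mod 1523)
773^32 ≡ 1479^2 = 2187441 ≡ 413 (mod 1523)
So 773^32 ≡ 413 (mod 1523).

413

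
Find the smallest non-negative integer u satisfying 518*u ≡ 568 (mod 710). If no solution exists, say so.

71

gcd(518, 710) = 2, and 2 | 568, so solutions exist.
Divide through by 2: 259*u = 284 (mod 355).
259⁻¹ ≡ 159 (mod 355).
u ≡ 159*284 ≡ 71 (mod 355).
The smallest non-negative solution is u = 71.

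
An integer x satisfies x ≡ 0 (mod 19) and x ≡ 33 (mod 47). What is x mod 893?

19⁻¹ mod 47: 19*5 ≡ 1 (mod 47), so 19⁻¹ ≡ 5.
x = 0 + 19*((33 − 0)*5 mod 47) = 0 + 19*24 = 456.

456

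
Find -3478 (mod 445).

-3478 = -8*445 + 82, so -3478 ≡ 82 (mod 445).

82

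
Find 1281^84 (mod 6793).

84 in binary is 1010100, i.e. 84 = 64 + 16 + 4.
1281^1 ≡ 1281 (mod 6793)
1281^2 ≡ 1281^2 = 1640961 ≡ 3848 (mod 6793)
1281^4 ≡ 3848^2 = 14807104 ≡ 5157 (mod 6793)
1281^8 ≡ 5157^2 = 26594649 ≡ 54 (mod 6793)
1281^16 ≡ 54^2 = 2916 (mod 6793)
1281^32 ≡ 2916^2 = 8503056 ≡ 5013 (mod 6793)
1281^64 ≡ 5013^2 = 25130169 ≡ 2862 (mod 6793)
1281^84 = 1281^64 × 1281^16 × 1281^4 ≡ 2862 × 2916 × 5157 (mod 6793).
Accumulate the product:
2862 × 2916 = 8345592 ≡ 3788
3788 × 5157 = 19534716 ≡ 4841

4841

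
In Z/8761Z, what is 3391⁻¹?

8761 = 2*3391 + 1979
3391 = 1*1979 + 1412
1979 = 1*1412 + 567
1412 = 2*567 + 278
567 = 2*278 + 11
278 = 25*11 + 3
11 = 3*3 + 2
3 = 1*2 + 1
2 = 2*1 + 0
gcd(3391, 8761) = 1, so the inverse exists.
Back-substitute for 1:
1 = 1*3 − 1*2
  = −1*11 + 4*3
  = 4*278 − 101*11
  = −101*567 + 206*278
  = 206*1412 − 513*567
  = −513*1979 + 719*1412
  = 719*3391 − 1232*1979
  = −1232*8761 + 3183*3391
So 3391⁻¹ ≡ 3183 (mod 8761).

3183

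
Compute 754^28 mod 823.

79

Compute successive squares:
28 in binary is 11100, i.e. 28 = 16 + 8 + 4.
754^1 ≡ 754 (mod 823)
754^2 ≡ 754^2 = 568516 ≡ 646 (mod 823)
754^4 ≡ 646^2 = 417316 ≡ 55 (mod 823)
754^8 ≡ 55^2 = 3025 ≡ 556 (mod 823)
754^16 ≡ 556^2 = 309136 ≡ 511 (mod 823)
754^28 = 754^16 * 754^8 * 754^4 ≡ 511 * 556 * 55 (mod 823).
Accumulate the product:
511 * 556 = 284116 ≡ 181
181 * 55 = 9955 ≡ 79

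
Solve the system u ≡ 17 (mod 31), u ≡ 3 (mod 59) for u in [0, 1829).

947

31⁻¹ mod 59: 31×40 ≡ 1 (mod 59), so 31⁻¹ ≡ 40.
u = 17 + 31×((3 − 17)×40 mod 59) = 17 + 31×30 = 947.
Check: 947 mod 31 = 17, 947 mod 59 = 3. ✓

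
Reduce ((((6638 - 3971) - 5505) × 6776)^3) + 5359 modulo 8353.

6638 - 3971 = 2667
2667 - 5505 = -2838 ≡ 5515 (mod 8353)
5515 × 6776 = 37369640 ≡ 6671 (mod 8353)
(6671)^3 ≡ 590 (mod 8353)
590 + 5359 = 5949

5949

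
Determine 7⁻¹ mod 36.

31

36 = 5·7 + 1
7 = 7·1 + 0
gcd(7, 36) = 1, so the inverse exists.
Bézout: 1 = 1·36 − 5·7.
So 7⁻¹ ≡ −5 ≡ 31 (mod 36).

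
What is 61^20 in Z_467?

155

By square-and-multiply:
61^1 ≡ 61 (mod 467)
61^2 ≡ 61^2 = 3721 ≡ 452 (mod 467)
61^4 ≡ 452^2 = 204304 ≡ 225 (mod 467)
61^8 ≡ 225^2 = 50625 ≡ 189 (mod 467)
61^16 ≡ 189^2 = 35721 ≡ 229 (mod 467)
61^20 = 61^16 × 61^4 ≡ 229 × 225 (mod 467).
229 × 225 = 51525 ≡ 155 (mod 467).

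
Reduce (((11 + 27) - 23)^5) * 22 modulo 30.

0

11 + 27 = 38 ≡ 8 (mod 30)
8 - 23 = -15 ≡ 15 (mod 30)
(15)^5 ≡ 15 (mod 30)
15 * 22 = 330 ≡ 0 (mod 30)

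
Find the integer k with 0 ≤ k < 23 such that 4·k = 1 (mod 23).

6

Run the extended Euclidean algorithm:
23 = 5×4 + 3
4 = 1×3 + 1
3 = 3×1 + 0
gcd(4, 23) = 1, so the inverse exists.
Bézout: 1 = −1×23 + 6×4.
So 4⁻¹ ≡ 6 (mod 23).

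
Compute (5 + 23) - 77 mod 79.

5 + 23 = 28
28 - 77 = -49 ≡ 30 (mod 79)

30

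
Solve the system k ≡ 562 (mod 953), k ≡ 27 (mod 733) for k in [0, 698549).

953⁻¹ mod 733: 953*10 ≡ 1 (mod 733), so 953⁻¹ ≡ 10.
k = 562 + 953*((27 − 562)*10 mod 733) = 562 + 953*514 = 490404.

490404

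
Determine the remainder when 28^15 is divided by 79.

14

By square-and-multiply:
15 in binary is 1111, i.e. 15 = 8 + 4 + 2 + 1.
28^1 ≡ 28 (mod 79)
28^2 ≡ 28^2 = 784 ≡ 73 (mod 79)
28^4 ≡ 73^2 = 5329 ≡ 36 (mod 79)
28^8 ≡ 36^2 = 1296 ≡ 32 (mod 79)
28^15 = 28^8 · 28^4 · 28^2 · 28^1 ≡ 32 · 36 · 73 · 28 (mod 79).
Accumulate the product:
32 · 36 = 1152 ≡ 46
46 · 73 = 3358 ≡ 40
40 · 28 = 1120 ≡ 14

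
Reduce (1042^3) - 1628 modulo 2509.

1162

(1042)^3 ≡ 281 (mod 2509)
281 - 1628 = -1347 ≡ 1162 (mod 2509)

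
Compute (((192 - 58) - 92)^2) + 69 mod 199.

42

192 - 58 = 134
134 - 92 = 42
(42)^2 ≡ 172 (mod 199)
172 + 69 = 241 ≡ 42 (mod 199)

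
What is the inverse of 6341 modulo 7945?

4661

7945 = 1*6341 + 1604
6341 = 3*1604 + 1529
1604 = 1*1529 + 75
1529 = 20*75 + 29
75 = 2*29 + 17
29 = 1*17 + 12
17 = 1*12 + 5
12 = 2*5 + 2
5 = 2*2 + 1
2 = 2*1 + 0
gcd(6341, 7945) = 1, so the inverse exists.
Back-substitute for 1:
1 = 1*5 − 2*2
  = −2*12 + 5*5
  = 5*17 − 7*12
  = −7*29 + 12*17
  = 12*75 − 31*29
  = −31*1529 + 632*75
  = 632*1604 − 663*1529
  = −663*6341 + 2621*1604
  = 2621*7945 − 3284*6341
So 6341⁻¹ ≡ −3284 ≡ 4661 (mod 7945).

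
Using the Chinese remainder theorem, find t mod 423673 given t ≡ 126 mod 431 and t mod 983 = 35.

14780

431⁻¹ mod 983: 431*853 ≡ 1 (mod 983), so 431⁻¹ ≡ 853.
t = 126 + 431*((35 − 126)*853 mod 983) = 126 + 431*34 = 14780.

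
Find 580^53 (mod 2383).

53 in binary is 110101, i.e. 53 = 32 + 16 + 4 + 1.
580^1 ≡ 580 (mod 2383)
580^2 ≡ 580^2 = 336400 ≡ 397 (mod 2383)
580^4 ≡ 397^2 = 157609 ≡ 331 (mod 2383)
580^8 ≡ 331^2 = 109561 ≡ 2326 (mod 2383)
580^16 ≡ 2326^2 = 5410276 ≡ 866 (mod 2383)
580^32 ≡ 866^2 = 749956 ≡ 1694 (mod 2383)
580^53 = 580^32 * 580^16 * 580^4 * 580^1 ≡ 1694 * 866 * 331 * 580 (mod 2383).
Accumulate the product:
1694 * 866 = 1467004 ≡ 1459
1459 * 331 = 482929 ≡ 1563
1563 * 580 = 906540 ≡ 1000

1000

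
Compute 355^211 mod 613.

222

355^1 ≡ 355 (mod 613)
355^2 ≡ 355^2 = 126025 ≡ 360 (mod 613)
355^4 ≡ 360^2 = 129600 ≡ 257 (mod 613)
355^8 ≡ 257^2 = 66049 ≡ 458 (mod 613)
355^16 ≡ 458^2 = 209764 ≡ 118 (mod 613)
355^32 ≡ 118^2 = 13924 ≡ 438 (mod 613)
355^64 ≡ 438^2 = 191844 ≡ 588 (mod 613)
355^128 ≡ 588^2 = 345744 ≡ 12 (mod 613)
355^211 = 355^128 * 355^64 * 355^16 * 355^2 * 355^1 ≡ 12 * 588 * 118 * 360 * 355 (mod 613).
Accumulate the product:
12 * 588 = 7056 ≡ 313
313 * 118 = 36934 ≡ 154
154 * 360 = 55440 ≡ 270
270 * 355 = 95850 ≡ 222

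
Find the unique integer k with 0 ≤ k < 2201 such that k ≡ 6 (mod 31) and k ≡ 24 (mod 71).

31⁻¹ mod 71: 31×55 ≡ 1 (mod 71), so 31⁻¹ ≡ 55.
k = 6 + 31×((24 − 6)×55 mod 71) = 6 + 31×67 = 2083.

2083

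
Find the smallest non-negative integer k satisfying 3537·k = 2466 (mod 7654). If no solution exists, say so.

gcd(3537, 7654) = 1, so a unique solution mod 7654 exists.
3537⁻¹ ≡ 2283 (mod 7654).
k ≡ 2283·2466 ≡ 4188 (mod 7654).

4188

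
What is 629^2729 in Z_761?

261

By square-and-multiply:
629^1 ≡ 629 (mod 761)
629^2 ≡ 629^2 = 395641 ≡ 682 (mod 761)
629^4 ≡ 682^2 = 465124 ≡ 153 (mod 761)
629^8 ≡ 153^2 = 23409 ≡ 579 (mod 761)
629^16 ≡ 579^2 = 335241 ≡ 401 (mod 761)
629^32 ≡ 401^2 = 160801 ≡ 230 (mod 761)
629^64 ≡ 230^2 = 52900 ≡ 391 (mod 761)
629^128 ≡ 391^2 = 152881 ≡ 681 (mod 761)
629^256 ≡ 681^2 = 463761 ≡ 312 (mod 761)
629^512 ≡ 312^2 = 97344 ≡ 697 (mod 761)
629^1024 ≡ 697^2 = 485809 ≡ 291 (mod 761)
629^2048 ≡ 291^2 = 84681 ≡ 210 (mod 761)
629^2729 = 629^2048 · 629^512 · 629^128 · 629^32 · 629^8 · 629^1 ≡ 210 · 697 · 681 · 230 · 579 · 629 (mod 761).
Accumulate the product:
210 · 697 = 146370 ≡ 258
258 · 681 = 175698 ≡ 668
668 · 230 = 153640 ≡ 679
679 · 579 = 393141 ≡ 465
465 · 629 = 292485 ≡ 261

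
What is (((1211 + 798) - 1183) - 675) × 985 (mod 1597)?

1211 + 798 = 2009 ≡ 412 (mod 1597)
412 - 1183 = -771 ≡ 826 (mod 1597)
826 - 675 = 151
151 × 985 = 148735 ≡ 214 (mod 1597)

214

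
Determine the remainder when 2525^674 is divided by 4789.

2585

2525^1 ≡ 2525 (mod 4789)
2525^2 ≡ 2525^2 = 6375625 ≡ 1466 (mod 4789)
2525^4 ≡ 1466^2 = 2149156 ≡ 3684 (mod 4789)
2525^8 ≡ 3684^2 = 13571856 ≡ 4619 (mod 4789)
2525^16 ≡ 4619^2 = 21335161 ≡ 166 (mod 4789)
2525^32 ≡ 166^2 = 27556 ≡ 3611 (mod 4789)
2525^64 ≡ 3611^2 = 13039321 ≡ 3663 (mod 4789)
2525^128 ≡ 3663^2 = 13417569 ≡ 3580 (mod 4789)
2525^256 ≡ 3580^2 = 12816400 ≡ 1036 (mod 4789)
2525^512 ≡ 1036^2 = 1073296 ≡ 560 (mod 4789)
2525^674 = 2525^512 · 2525^128 · 2525^32 · 2525^2 ≡ 560 · 3580 · 3611 · 1466 (mod 4789).
Accumulate the product:
560 · 3580 = 2004800 ≡ 2998
2998 · 3611 = 10825778 ≡ 2638
2638 · 1466 = 3867308 ≡ 2585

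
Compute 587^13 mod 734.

Using repeated squaring:
13 in binary is 1101, i.e. 13 = 8 + 4 + 1.
587^1 ≡ 587 (mod 734)
587^2 ≡ 587^2 = 344569 ≡ 323 (mod 734)
587^4 ≡ 323^2 = 104329 ≡ 101 (mod 734)
587^8 ≡ 101^2 = 10201 ≡ 659 (mod 734)
587^13 = 587^8 * 587^4 * 587^1 ≡ 659 * 101 * 587 (mod 734).
Accumulate the product:
659 * 101 = 66559 ≡ 499
499 * 587 = 292913 ≡ 47

47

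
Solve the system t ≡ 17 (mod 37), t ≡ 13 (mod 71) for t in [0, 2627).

794

37⁻¹ mod 71: 37*48 ≡ 1 (mod 71), so 37⁻¹ ≡ 48.
t = 17 + 37*((13 − 17)*48 mod 71) = 17 + 37*21 = 794.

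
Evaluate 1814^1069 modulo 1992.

1592

1814^1 ≡ 1814 (mod 1992)
1814^2 ≡ 1814^2 = 3290596 ≡ 1804 (mod 1992)
1814^4 ≡ 1804^2 = 3254416 ≡ 1480 (mod 1992)
1814^8 ≡ 1480^2 = 2190400 ≡ 1192 (mod 1992)
1814^16 ≡ 1192^2 = 1420864 ≡ 568 (mod 1992)
1814^32 ≡ 568^2 = 322624 ≡ 1912 (mod 1992)
1814^64 ≡ 1912^2 = 3655744 ≡ 424 (mod 1992)
1814^128 ≡ 424^2 = 179776 ≡ 496 (mod 1992)
1814^256 ≡ 496^2 = 246016 ≡ 1000 (mod 1992)
1814^512 ≡ 1000^2 = 1000000 ≡ 16 (mod 1992)
1814^1024 ≡ 16^2 = 256 (mod 1992)
1814^1069 = 1814^1024 × 1814^32 × 1814^8 × 1814^4 × 1814^1 ≡ 256 × 1912 × 1192 × 1480 × 1814 (mod 1992).
Accumulate the product:
256 × 1912 = 489472 ≡ 1432
1432 × 1192 = 1706944 ≡ 1792
1792 × 1480 = 2652160 ≡ 808
808 × 1814 = 1465712 ≡ 1592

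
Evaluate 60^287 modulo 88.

Using repeated squaring:
60^1 ≡ 60 (mod 88)
60^2 ≡ 60^2 = 3600 ≡ 80 (mod 88)
60^4 ≡ 80^2 = 6400 ≡ 64 (mod 88)
60^8 ≡ 64^2 = 4096 ≡ 48 (mod 88)
60^16 ≡ 48^2 = 2304 ≡ 16 (mod 88)
60^32 ≡ 16^2 = 256 ≡ 80 (mod 88)
60^64 ≡ 80^2 = 6400 ≡ 64 (mod 88)
60^128 ≡ 64^2 = 4096 ≡ 48 (mod 88)
60^256 ≡ 48^2 = 2304 ≡ 16 (mod 88)
60^287 = 60^256 * 60^16 * 60^8 * 60^4 * 60^2 * 60^1 ≡ 16 * 16 * 48 * 64 * 80 * 60 (mod 88).
Accumulate the product:
16 * 16 = 256 ≡ 80
80 * 48 = 3840 ≡ 56
56 * 64 = 3584 ≡ 64
64 * 80 = 5120 ≡ 16
16 * 60 = 960 ≡ 80

80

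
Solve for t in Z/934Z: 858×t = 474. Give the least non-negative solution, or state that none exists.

301

gcd(858, 934) = 2, and 2 | 474, so solutions exist.
Divide through by 2: 429×t ≡ 237 mod 467.
429⁻¹ ≡ 86 (mod 467).
t ≡ 86×237 ≡ 301 (mod 467).
The smallest non-negative solution is t = 301.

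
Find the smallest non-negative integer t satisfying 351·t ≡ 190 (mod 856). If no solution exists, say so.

42

gcd(351, 856) = 1, so a unique solution mod 856 exists.
351⁻¹ ≡ 239 (mod 856).
t ≡ 239·190 ≡ 42 (mod 856).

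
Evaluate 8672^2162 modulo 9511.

2162 in binary is 100001110010, i.e. 2162 = 2048 + 64 + 32 + 16 + 2.
8672^1 ≡ 8672 (mod 9511)
8672^2 ≡ 8672^2 = 75203584 ≡ 107 (mod 9511)
8672^4 ≡ 107^2 = 11449 ≡ 1938 (mod 9511)
8672^8 ≡ 1938^2 = 3755844 ≡ 8510 (mod 9511)
8672^16 ≡ 8510^2 = 72420100 ≡ 3346 (mod 9511)
8672^32 ≡ 3346^2 = 11195716 ≡ 1269 (mod 9511)
8672^64 ≡ 1269^2 = 1610361 ≡ 3002 (mod 9511)
8672^128 ≡ 3002^2 = 9012004 ≡ 5087 (mod 9511)
8672^256 ≡ 5087^2 = 25877569 ≡ 7649 (mod 9511)
8672^512 ≡ 7649^2 = 58507201 ≡ 5040 (mod 9511)
8672^1024 ≡ 5040^2 = 25401600 ≡ 7230 (mod 9511)
8672^2048 ≡ 7230^2 = 52272900 ≡ 444 (mod 9511)
8672^2162 = 8672^2048 × 8672^64 × 8672^32 × 8672^16 × 8672^2 ≡ 444 × 3002 × 1269 × 3346 × 107 (mod 9511).
Accumulate the product:
444 × 3002 = 1332888 ≡ 1348
1348 × 1269 = 1710612 ≡ 8143
8143 × 3346 = 27246478 ≡ 6974
6974 × 107 = 746218 ≡ 4360

4360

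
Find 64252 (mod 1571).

1412

64252 = 40*1571 + 1412, so 64252 ≡ 1412 (mod 1571).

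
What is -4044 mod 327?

207

-4044 = -13*327 + 207, so -4044 ≡ 207 (mod 327).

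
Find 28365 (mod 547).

468

28365 = 51·547 + 468, so 28365 ≡ 468 (mod 547).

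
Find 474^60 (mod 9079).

78

Compute successive squares:
60 in binary is 111100, i.e. 60 = 32 + 16 + 8 + 4.
474^1 ≡ 474 (mod 9079)
474^2 ≡ 474^2 = 224676 ≡ 6780 (mod 9079)
474^4 ≡ 6780^2 = 45968400 ≡ 1423 (mod 9079)
474^8 ≡ 1423^2 = 2024929 ≡ 312 (mod 9079)
474^16 ≡ 312^2 = 97344 ≡ 6554 (mod 9079)
474^32 ≡ 6554^2 = 42954916 ≡ 2167 (mod 9079)
474^60 = 474^32 × 474^16 × 474^8 × 474^4 ≡ 2167 × 6554 × 312 × 1423 (mod 9079).
Accumulate the product:
2167 × 6554 = 14202518 ≡ 2962
2962 × 312 = 924144 ≡ 7165
7165 × 1423 = 10195795 ≡ 78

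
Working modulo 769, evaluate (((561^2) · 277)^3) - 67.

403

(561)^2 ≡ 200 (mod 769)
200 · 277 = 55400 ≡ 32 (mod 769)
(32)^3 ≡ 470 (mod 769)
470 - 67 = 403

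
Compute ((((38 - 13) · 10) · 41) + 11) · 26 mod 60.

38 - 13 = 25
25 · 10 = 250 ≡ 10 (mod 60)
10 · 41 = 410 ≡ 50 (mod 60)
50 + 11 = 61 ≡ 1 (mod 60)
1 · 26 = 26

26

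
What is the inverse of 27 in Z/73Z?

Apply the Euclidean algorithm and back-substitute:
73 = 2×27 + 19
27 = 1×19 + 8
19 = 2×8 + 3
8 = 2×3 + 2
3 = 1×2 + 1
2 = 2×1 + 0
gcd(27, 73) = 1, so the inverse exists.
Bézout: 1 = 10×73 − 27×27.
So 27⁻¹ ≡ −27 ≡ 46 (mod 73).

46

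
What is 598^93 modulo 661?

94

598^1 ≡ 598 (mod 661)
598^2 ≡ 598^2 = 357604 ≡ 3 (mod 661)
598^4 ≡ 3^2 = 9 (mod 661)
598^8 ≡ 9^2 = 81 (mod 661)
598^16 ≡ 81^2 = 6561 ≡ 612 (mod 661)
598^32 ≡ 612^2 = 374544 ≡ 418 (mod 661)
598^64 ≡ 418^2 = 174724 ≡ 220 (mod 661)
598^93 = 598^64 × 598^16 × 598^8 × 598^4 × 598^1 ≡ 220 × 612 × 81 × 9 × 598 (mod 661).
Accumulate the product:
220 × 612 = 134640 ≡ 457
457 × 81 = 37017 ≡ 1
1 × 9 = 9
9 × 598 = 5382 ≡ 94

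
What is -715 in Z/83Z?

32

-715 = -9·83 + 32, so -715 ≡ 32 (mod 83).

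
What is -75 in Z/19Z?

1

-75 = -4×19 + 1, so -75 ≡ 1 (mod 19).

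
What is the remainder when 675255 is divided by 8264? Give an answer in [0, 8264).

675255 = 81×8264 + 5871, so 675255 ≡ 5871 (mod 8264).

5871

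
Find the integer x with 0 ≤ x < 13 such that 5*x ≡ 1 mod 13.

8

By the extended Euclidean algorithm:
13 = 2·5 + 3
5 = 1·3 + 2
3 = 1·2 + 1
2 = 2·1 + 0
gcd(5, 13) = 1, so the inverse exists.
Bézout: 1 = 2·13 − 5·5.
So 5⁻¹ ≡ −5 ≡ 8 (mod 13).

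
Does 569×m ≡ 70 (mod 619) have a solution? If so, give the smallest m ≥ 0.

gcd(569, 619) = 1, so a unique solution mod 619 exists.
569⁻¹ ≡ 359 (mod 619).
m ≡ 359×70 ≡ 370 (mod 619).

370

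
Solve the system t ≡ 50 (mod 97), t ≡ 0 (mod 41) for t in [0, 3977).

97⁻¹ mod 41: 97·11 ≡ 1 (mod 41), so 97⁻¹ ≡ 11.
t = 50 + 97·((0 − 50)·11 mod 41) = 50 + 97·24 = 2378.
Check: 2378 mod 97 = 50, 2378 mod 41 = 0. ✓

2378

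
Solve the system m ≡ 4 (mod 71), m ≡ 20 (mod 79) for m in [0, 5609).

71⁻¹ mod 79: 71·69 ≡ 1 (mod 79), so 71⁻¹ ≡ 69.
m = 4 + 71·((20 − 4)·69 mod 79) = 4 + 71·77 = 5471.
Check: 5471 mod 71 = 4, 5471 mod 79 = 20. ✓

5471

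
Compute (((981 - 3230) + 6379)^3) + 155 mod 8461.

981 - 3230 = -2249 ≡ 6212 (mod 8461)
6212 + 6379 = 12591 ≡ 4130 (mod 8461)
(4130)^3 ≡ 5533 (mod 8461)
5533 + 155 = 5688

5688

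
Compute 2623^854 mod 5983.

1072

By square-and-multiply:
2623^1 ≡ 2623 (mod 5983)
2623^2 ≡ 2623^2 = 6880129 ≡ 5662 (mod 5983)
2623^4 ≡ 5662^2 = 32058244 ≡ 1330 (mod 5983)
2623^8 ≡ 1330^2 = 1768900 ≡ 3915 (mod 5983)
2623^16 ≡ 3915^2 = 15327225 ≡ 4762 (mod 5983)
2623^32 ≡ 4762^2 = 22676644 ≡ 1074 (mod 5983)
2623^64 ≡ 1074^2 = 1153476 ≡ 4740 (mod 5983)
2623^128 ≡ 4740^2 = 22467600 ≡ 1435 (mod 5983)
2623^256 ≡ 1435^2 = 2059225 ≡ 1073 (mod 5983)
2623^512 ≡ 1073^2 = 1151329 ≡ 2593 (mod 5983)
2623^854 = 2623^512 × 2623^256 × 2623^64 × 2623^16 × 2623^4 × 2623^2 ≡ 2593 × 1073 × 4740 × 4762 × 1330 × 5662 (mod 5983).
Accumulate the product:
2593 × 1073 = 2782289 ≡ 194
194 × 4740 = 919560 ≡ 4161
4161 × 4762 = 19814682 ≡ 4969
4969 × 1330 = 6608770 ≡ 3538
3538 × 5662 = 20032156 ≡ 1072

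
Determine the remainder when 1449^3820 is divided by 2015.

776

By square-and-multiply:
3820 in binary is 111011101100, i.e. 3820 = 2048 + 1024 + 512 + 128 + 64 + 32 + 8 + 4.
1449^1 ≡ 1449 (mod 2015)
1449^2 ≡ 1449^2 = 2099601 ≡ 1986 (mod 2015)
1449^4 ≡ 1986^2 = 3944196 ≡ 841 (mod 2015)
1449^8 ≡ 841^2 = 707281 ≡ 16 (mod 2015)
1449^16 ≡ 16^2 = 256 (mod 2015)
1449^32 ≡ 256^2 = 65536 ≡ 1056 (mod 2015)
1449^64 ≡ 1056^2 = 1115136 ≡ 841 (mod 2015)
1449^128 ≡ 841^2 = 707281 ≡ 16 (mod 2015)
1449^256 ≡ 16^2 = 256 (mod 2015)
1449^512 ≡ 256^2 = 65536 ≡ 1056 (mod 2015)
1449^1024 ≡ 1056^2 = 1115136 ≡ 841 (mod 2015)
1449^2048 ≡ 841^2 = 707281 ≡ 16 (mod 2015)
1449^3820 = 1449^2048 · 1449^1024 · 1449^512 · 1449^128 · 1449^64 · 1449^32 · 1449^8 · 1449^4 ≡ 16 · 841 · 1056 · 16 · 841 · 1056 · 16 · 841 (mod 2015).
Accumulate the product:
16 · 841 = 13456 ≡ 1366
1366 · 1056 = 1442496 ≡ 1771
1771 · 16 = 28336 ≡ 126
126 · 841 = 105966 ≡ 1186
1186 · 1056 = 1252416 ≡ 1101
1101 · 16 = 17616 ≡ 1496
1496 · 841 = 1258136 ≡ 776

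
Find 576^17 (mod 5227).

1108

576^1 ≡ 576 (mod 5227)
576^2 ≡ 576^2 = 331776 ≡ 2475 (mod 5227)
576^4 ≡ 2475^2 = 6125625 ≡ 4808 (mod 5227)
576^8 ≡ 4808^2 = 23116864 ≡ 3070 (mod 5227)
576^16 ≡ 3070^2 = 9424900 ≡ 619 (mod 5227)
576^17 = 576^16 · 576^1 ≡ 619 · 576 (mod 5227).
619 · 576 = 356544 ≡ 1108 (mod 5227).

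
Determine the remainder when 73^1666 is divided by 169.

90

73^1 ≡ 73 (mod 169)
73^2 ≡ 73^2 = 5329 ≡ 90 (mod 169)
73^4 ≡ 90^2 = 8100 ≡ 157 (mod 169)
73^8 ≡ 157^2 = 24649 ≡ 144 (mod 169)
73^16 ≡ 144^2 = 20736 ≡ 118 (mod 169)
73^32 ≡ 118^2 = 13924 ≡ 66 (mod 169)
73^64 ≡ 66^2 = 4356 ≡ 131 (mod 169)
73^128 ≡ 131^2 = 17161 ≡ 92 (mod 169)
73^256 ≡ 92^2 = 8464 ≡ 14 (mod 169)
73^512 ≡ 14^2 = 196 ≡ 27 (mod 169)
73^1024 ≡ 27^2 = 729 ≡ 53 (mod 169)
73^1666 = 73^1024 * 73^512 * 73^128 * 73^2 ≡ 53 * 27 * 92 * 90 (mod 169).
Accumulate the product:
53 * 27 = 1431 ≡ 79
79 * 92 = 7268 ≡ 1
1 * 90 = 90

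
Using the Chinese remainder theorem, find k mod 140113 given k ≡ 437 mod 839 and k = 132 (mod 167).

41548

839⁻¹ mod 167: 839×42 ≡ 1 (mod 167), so 839⁻¹ ≡ 42.
k = 437 + 839×((132 − 437)×42 mod 167) = 437 + 839×49 = 41548.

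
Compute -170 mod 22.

6

-170 = -8×22 + 6, so -170 ≡ 6 (mod 22).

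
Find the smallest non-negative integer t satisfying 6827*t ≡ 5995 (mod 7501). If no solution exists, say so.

5500

gcd(6827, 7501) = 1, so a unique solution mod 7501 exists.
6827⁻¹ ≡ 345 (mod 7501).
t ≡ 345*5995 ≡ 5500 (mod 7501).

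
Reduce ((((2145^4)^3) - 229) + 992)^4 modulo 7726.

2462

(2145)^4 ≡ 2097 (mod 7726)
(2097)^3 ≡ 7099 (mod 7726)
7099 - 229 = 6870
6870 + 992 = 7862 ≡ 136 (mod 7726)
(136)^4 ≡ 2462 (mod 7726)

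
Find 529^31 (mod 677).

31 in binary is 11111, i.e. 31 = 16 + 8 + 4 + 2 + 1.
529^1 ≡ 529 (mod 677)
529^2 ≡ 529^2 = 279841 ≡ 240 (mod 677)
529^4 ≡ 240^2 = 57600 ≡ 55 (mod 677)
529^8 ≡ 55^2 = 3025 ≡ 317 (mod 677)
529^16 ≡ 317^2 = 100489 ≡ 293 (mod 677)
529^31 = 529^16 * 529^8 * 529^4 * 529^2 * 529^1 ≡ 293 * 317 * 55 * 240 * 529 (mod 677).
Accumulate the product:
293 * 317 = 92881 ≡ 132
132 * 55 = 7260 ≡ 490
490 * 240 = 117600 ≡ 479
479 * 529 = 253391 ≡ 193

193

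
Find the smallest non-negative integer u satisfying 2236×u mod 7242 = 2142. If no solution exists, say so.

2958

gcd(2236, 7242) = 2, and 2 | 2142, so solutions exist.
Divide through by 2: 1118×u = 1071 (mod 3621).
1118⁻¹ ≡ 3404 (mod 3621).
u ≡ 3404×1071 ≡ 2958 (mod 3621).
The smallest non-negative solution is u = 2958.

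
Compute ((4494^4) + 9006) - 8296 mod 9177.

5960

(4494)^4 ≡ 5250 (mod 9177)
5250 + 9006 = 14256 ≡ 5079 (mod 9177)
5079 - 8296 = -3217 ≡ 5960 (mod 9177)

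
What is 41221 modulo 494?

219

41221 = 83×494 + 219, so 41221 ≡ 219 (mod 494).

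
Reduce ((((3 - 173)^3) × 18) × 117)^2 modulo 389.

121

3 - 173 = -170 ≡ 219 (mod 389)
(219)^3 ≡ 70 (mod 389)
70 × 18 = 1260 ≡ 93 (mod 389)
93 × 117 = 10881 ≡ 378 (mod 389)
(378)^2 ≡ 121 (mod 389)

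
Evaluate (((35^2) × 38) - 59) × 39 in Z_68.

65

(35)^2 ≡ 1 (mod 68)
1 × 38 = 38
38 - 59 = -21 ≡ 47 (mod 68)
47 × 39 = 1833 ≡ 65 (mod 68)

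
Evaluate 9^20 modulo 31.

20 in binary is 10100, i.e. 20 = 16 + 4.
9^1 ≡ 9 (mod 31)
9^2 ≡ 9^2 = 81 ≡ 19 (mod 31)
9^4 ≡ 19^2 = 361 ≡ 20 (mod 31)
9^8 ≡ 20^2 = 400 ≡ 28 (mod 31)
9^16 ≡ 28^2 = 784 ≡ 9 (mod 31)
9^20 = 9^16 * 9^4 ≡ 9 * 20 (mod 31).
9 * 20 = 180 ≡ 25 (mod 31).

25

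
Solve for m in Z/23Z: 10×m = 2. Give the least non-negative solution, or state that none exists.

14

gcd(10, 23) = 1, so a unique solution mod 23 exists.
10⁻¹ ≡ 7 (mod 23).
m ≡ 7×2 ≡ 14 (mod 23).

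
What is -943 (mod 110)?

47

-943 = -9·110 + 47, so -943 ≡ 47 (mod 110).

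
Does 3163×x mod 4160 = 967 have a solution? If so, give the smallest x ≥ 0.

gcd(3163, 4160) = 1, so a unique solution mod 4160 exists.
3163⁻¹ ≡ 1427 (mod 4160).
x ≡ 1427×967 ≡ 2949 (mod 4160).

2949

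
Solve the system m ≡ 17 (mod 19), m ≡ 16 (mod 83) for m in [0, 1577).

929

19⁻¹ mod 83: 19×35 ≡ 1 (mod 83), so 19⁻¹ ≡ 35.
m = 17 + 19×((16 − 17)×35 mod 83) = 17 + 19×48 = 929.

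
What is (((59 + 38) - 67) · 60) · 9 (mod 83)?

15

59 + 38 = 97 ≡ 14 (mod 83)
14 - 67 = -53 ≡ 30 (mod 83)
30 · 60 = 1800 ≡ 57 (mod 83)
57 · 9 = 513 ≡ 15 (mod 83)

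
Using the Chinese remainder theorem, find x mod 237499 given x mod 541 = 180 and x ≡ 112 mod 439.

158152

541⁻¹ mod 439: 541×99 ≡ 1 (mod 439), so 541⁻¹ ≡ 99.
x = 180 + 541×((112 − 180)×99 mod 439) = 180 + 541×292 = 158152.
Check: 158152 mod 541 = 180, 158152 mod 439 = 112. ✓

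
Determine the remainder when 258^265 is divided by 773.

Using repeated squaring:
258^1 ≡ 258 (mod 773)
258^2 ≡ 258^2 = 66564 ≡ 86 (mod 773)
258^4 ≡ 86^2 = 7396 ≡ 439 (mod 773)
258^8 ≡ 439^2 = 192721 ≡ 244 (mod 773)
258^16 ≡ 244^2 = 59536 ≡ 15 (mod 773)
258^32 ≡ 15^2 = 225 (mod 773)
258^64 ≡ 225^2 = 50625 ≡ 380 (mod 773)
258^128 ≡ 380^2 = 144400 ≡ 622 (mod 773)
258^256 ≡ 622^2 = 386884 ≡ 384 (mod 773)
258^265 = 258^256 × 258^8 × 258^1 ≡ 384 × 244 × 258 (mod 773).
Accumulate the product:
384 × 244 = 93696 ≡ 163
163 × 258 = 42054 ≡ 312

312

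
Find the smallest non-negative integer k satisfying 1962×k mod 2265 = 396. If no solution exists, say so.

gcd(1962, 2265) = 3, and 3 | 396, so solutions exist.
Divide through by 3: 654×k ≡ 132 mod 755.
654⁻¹ ≡ 299 (mod 755).
k ≡ 299×132 ≡ 208 (mod 755).
The smallest non-negative solution is k = 208.

208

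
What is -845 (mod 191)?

-845 = -5*191 + 110, so -845 ≡ 110 (mod 191).

110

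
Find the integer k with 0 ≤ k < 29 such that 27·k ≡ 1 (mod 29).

14

29 = 1×27 + 2
27 = 13×2 + 1
2 = 2×1 + 0
gcd(27, 29) = 1, so the inverse exists.
Bézout: 1 = −13×29 + 14×27.
So 27⁻¹ ≡ 14 (mod 29).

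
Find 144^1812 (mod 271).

By square-and-multiply:
1812 in binary is 11100010100, i.e. 1812 = 1024 + 512 + 256 + 16 + 4.
144^1 ≡ 144 (mod 271)
144^2 ≡ 144^2 = 20736 ≡ 140 (mod 271)
144^4 ≡ 140^2 = 19600 ≡ 88 (mod 271)
144^8 ≡ 88^2 = 7744 ≡ 156 (mod 271)
144^16 ≡ 156^2 = 24336 ≡ 217 (mod 271)
144^32 ≡ 217^2 = 47089 ≡ 206 (mod 271)
144^64 ≡ 206^2 = 42436 ≡ 160 (mod 271)
144^128 ≡ 160^2 = 25600 ≡ 126 (mod 271)
144^256 ≡ 126^2 = 15876 ≡ 158 (mod 271)
144^512 ≡ 158^2 = 24964 ≡ 32 (mod 271)
144^1024 ≡ 32^2 = 1024 ≡ 211 (mod 271)
144^1812 = 144^1024 * 144^512 * 144^256 * 144^16 * 144^4 ≡ 211 * 32 * 158 * 217 * 88 (mod 271).
Accumulate the product:
211 * 32 = 6752 ≡ 248
248 * 158 = 39184 ≡ 160
160 * 217 = 34720 ≡ 32
32 * 88 = 2816 ≡ 106

106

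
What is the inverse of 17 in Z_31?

By the extended Euclidean algorithm:
31 = 1·17 + 14
17 = 1·14 + 3
14 = 4·3 + 2
3 = 1·2 + 1
2 = 2·1 + 0
gcd(17, 31) = 1, so the inverse exists.
Bézout: 1 = −6·31 + 11·17.
So 17⁻¹ ≡ 11 (mod 31).

11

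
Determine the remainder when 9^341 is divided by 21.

18

Using repeated squaring:
341 in binary is 101010101, i.e. 341 = 256 + 64 + 16 + 4 + 1.
9^1 ≡ 9 (mod 21)
9^2 ≡ 9^2 = 81 ≡ 18 (mod 21)
9^4 ≡ 18^2 = 324 ≡ 9 (mod 21)
9^8 ≡ 9^2 = 81 ≡ 18 (mod 21)
9^16 ≡ 18^2 = 324 ≡ 9 (mod 21)
9^32 ≡ 9^2 = 81 ≡ 18 (mod 21)
9^64 ≡ 18^2 = 324 ≡ 9 (mod 21)
9^128 ≡ 9^2 = 81 ≡ 18 (mod 21)
9^256 ≡ 18^2 = 324 ≡ 9 (mod 21)
9^341 = 9^256 · 9^64 · 9^16 · 9^4 · 9^1 ≡ 9 · 9 · 9 · 9 · 9 (mod 21).
Accumulate the product:
9 · 9 = 81 ≡ 18
18 · 9 = 162 ≡ 15
15 · 9 = 135 ≡ 9
9 · 9 = 81 ≡ 18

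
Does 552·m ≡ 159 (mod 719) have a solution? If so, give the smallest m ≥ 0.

gcd(552, 719) = 1, so a unique solution mod 719 exists.
552⁻¹ ≡ 564 (mod 719).
m ≡ 564·159 ≡ 520 (mod 719).

520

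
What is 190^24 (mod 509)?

Compute successive squares:
190^1 ≡ 190 (mod 509)
190^2 ≡ 190^2 = 36100 ≡ 470 (mod 509)
190^4 ≡ 470^2 = 220900 ≡ 503 (mod 509)
190^8 ≡ 503^2 = 253009 ≡ 36 (mod 509)
190^16 ≡ 36^2 = 1296 ≡ 278 (mod 509)
190^24 = 190^16 * 190^8 ≡ 278 * 36 (mod 509).
278 * 36 = 10008 ≡ 337 (mod 509).

337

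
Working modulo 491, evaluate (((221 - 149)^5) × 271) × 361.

221 - 149 = 72
(72)^5 ≡ 53 (mod 491)
53 × 271 = 14363 ≡ 124 (mod 491)
124 × 361 = 44764 ≡ 83 (mod 491)

83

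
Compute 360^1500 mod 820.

360^1 ≡ 360 (mod 820)
360^2 ≡ 360^2 = 129600 ≡ 40 (mod 820)
360^4 ≡ 40^2 = 1600 ≡ 780 (mod 820)
360^8 ≡ 780^2 = 608400 ≡ 780 (mod 820)
360^16 ≡ 780^2 = 608400 ≡ 780 (mod 820)
360^32 ≡ 780^2 = 608400 ≡ 780 (mod 820)
360^64 ≡ 780^2 = 608400 ≡ 780 (mod 820)
360^128 ≡ 780^2 = 608400 ≡ 780 (mod 820)
360^256 ≡ 780^2 = 608400 ≡ 780 (mod 820)
360^512 ≡ 780^2 = 608400 ≡ 780 (mod 820)
360^1024 ≡ 780^2 = 608400 ≡ 780 (mod 820)
360^1500 = 360^1024 × 360^256 × 360^128 × 360^64 × 360^16 × 360^8 × 360^4 ≡ 780 × 780 × 780 × 780 × 780 × 780 × 780 (mod 820).
Accumulate the product:
780 × 780 = 608400 ≡ 780
780 × 780 = 608400 ≡ 780
780 × 780 = 608400 ≡ 780
780 × 780 = 608400 ≡ 780
780 × 780 = 608400 ≡ 780
780 × 780 = 608400 ≡ 780

780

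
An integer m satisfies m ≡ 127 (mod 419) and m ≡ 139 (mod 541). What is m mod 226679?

419⁻¹ mod 541: 419×439 ≡ 1 (mod 541), so 419⁻¹ ≡ 439.
m = 127 + 419×((139 − 127)×439 mod 541) = 127 + 419×399 = 167308.

167308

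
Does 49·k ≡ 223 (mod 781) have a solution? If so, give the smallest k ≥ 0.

gcd(49, 781) = 1, so a unique solution mod 781 exists.
49⁻¹ ≡ 526 (mod 781).
k ≡ 526·223 ≡ 148 (mod 781).

148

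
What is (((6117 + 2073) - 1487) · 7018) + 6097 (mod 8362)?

6117 + 2073 = 8190
8190 - 1487 = 6703
6703 · 7018 = 47041654 ≡ 5404 (mod 8362)
5404 + 6097 = 11501 ≡ 3139 (mod 8362)

3139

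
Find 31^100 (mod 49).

18

100 in binary is 1100100, i.e. 100 = 64 + 32 + 4.
31^1 ≡ 31 (mod 49)
31^2 ≡ 31^2 = 961 ≡ 30 (mod 49)
31^4 ≡ 30^2 = 900 ≡ 18 (mod 49)
31^8 ≡ 18^2 = 324 ≡ 30 (mod 49)
31^16 ≡ 30^2 = 900 ≡ 18 (mod 49)
31^32 ≡ 18^2 = 324 ≡ 30 (mod 49)
31^64 ≡ 30^2 = 900 ≡ 18 (mod 49)
31^100 = 31^64 · 31^32 · 31^4 ≡ 18 · 30 · 18 (mod 49).
Accumulate the product:
18 · 30 = 540 ≡ 1
1 · 18 = 18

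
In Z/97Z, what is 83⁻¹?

97 = 1×83 + 14
83 = 5×14 + 13
14 = 1×13 + 1
13 = 13×1 + 0
gcd(83, 97) = 1, so the inverse exists.
Bézout: 1 = 6×97 − 7×83.
So 83⁻¹ ≡ −7 ≡ 90 (mod 97).

90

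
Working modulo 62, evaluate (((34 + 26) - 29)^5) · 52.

0

34 + 26 = 60
60 - 29 = 31
(31)^5 ≡ 31 (mod 62)
31 · 52 = 1612 ≡ 0 (mod 62)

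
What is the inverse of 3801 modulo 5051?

4853

5051 = 1*3801 + 1250
3801 = 3*1250 + 51
1250 = 24*51 + 26
51 = 1*26 + 25
26 = 1*25 + 1
25 = 25*1 + 0
gcd(3801, 5051) = 1, so the inverse exists.
Bézout: 1 = 149*5051 − 198*3801.
So 3801⁻¹ ≡ −198 ≡ 4853 (mod 5051).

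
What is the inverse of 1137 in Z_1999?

Run the extended Euclidean algorithm:
1999 = 1·1137 + 862
1137 = 1·862 + 275
862 = 3·275 + 37
275 = 7·37 + 16
37 = 2·16 + 5
16 = 3·5 + 1
5 = 5·1 + 0
gcd(1137, 1999) = 1, so the inverse exists.
Bézout: 1 = −215·1999 + 378·1137.
So 1137⁻¹ ≡ 378 (mod 1999).

378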